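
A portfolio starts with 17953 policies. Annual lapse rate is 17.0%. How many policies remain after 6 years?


remaining = initial * (1 - lapse)^years
= 17953 * (1 - 0.17)^6
= 17953 * 0.32694
= 5869.5605


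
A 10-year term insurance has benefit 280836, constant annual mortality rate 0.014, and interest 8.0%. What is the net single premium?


NSP = benefit * sum_{k=0}^{n-1} k_p_x * q * v^(k+1)
With constant q=0.014, v=0.925926
Sum = 0.089022
NSP = 280836 * 0.089022
= 25000.4961


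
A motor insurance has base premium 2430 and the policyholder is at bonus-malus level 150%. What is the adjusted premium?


adjusted = base * BM_level / 100
= 2430 * 150 / 100
= 2430 * 1.5
= 3645.0


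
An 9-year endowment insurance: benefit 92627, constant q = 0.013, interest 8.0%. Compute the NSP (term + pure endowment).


Term component = 7190.2988
Pure endowment = 9_p_x * v^9 * benefit = 0.888903 * 0.500249 * 92627 = 41188.7084
NSP = 48379.0072


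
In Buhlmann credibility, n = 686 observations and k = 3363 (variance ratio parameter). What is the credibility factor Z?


Z = n / (n + k)
= 686 / (686 + 3363)
= 686 / 4049
= 0.1694


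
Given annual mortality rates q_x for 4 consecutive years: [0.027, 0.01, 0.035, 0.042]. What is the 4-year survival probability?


p_k = 1 - q_k for each year
Survival = product of (1 - q_k)
= 0.973 * 0.99 * 0.965 * 0.958
= 0.8905


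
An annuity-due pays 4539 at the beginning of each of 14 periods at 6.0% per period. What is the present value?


PV_due = PMT * (1-(1+i)^(-n))/i * (1+i)
PV_immediate = 42189.932
PV_due = 42189.932 * 1.06
= 44721.328


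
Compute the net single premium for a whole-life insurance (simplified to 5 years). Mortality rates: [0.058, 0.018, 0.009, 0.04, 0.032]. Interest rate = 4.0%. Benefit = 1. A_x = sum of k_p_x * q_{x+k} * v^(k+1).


v = 0.961538
Year 0: k_p_x=1.0, q=0.058, term=0.055769
Year 1: k_p_x=0.942, q=0.018, term=0.015677
Year 2: k_p_x=0.925044, q=0.009, term=0.007401
Year 3: k_p_x=0.916719, q=0.04, term=0.031345
Year 4: k_p_x=0.88005, q=0.032, term=0.023147
A_x = 0.1333


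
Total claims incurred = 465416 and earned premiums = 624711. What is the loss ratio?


Loss ratio = claims / premiums
= 465416 / 624711
= 0.745


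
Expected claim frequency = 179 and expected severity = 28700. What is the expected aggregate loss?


E[S] = E[N] * E[X]
= 179 * 28700
= 5.1373e+06


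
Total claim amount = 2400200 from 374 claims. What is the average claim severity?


severity = total / number
= 2400200 / 374
= 6417.6471


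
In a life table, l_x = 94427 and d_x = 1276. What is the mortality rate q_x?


q_x = d_x / l_x
= 1276 / 94427
= 0.0135


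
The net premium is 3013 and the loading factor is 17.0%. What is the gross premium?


Gross = net * (1 + loading)
= 3013 * (1 + 0.17)
= 3013 * 1.17
= 3525.21


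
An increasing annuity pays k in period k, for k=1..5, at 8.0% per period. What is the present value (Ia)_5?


(Ia)_n = sum_{k=1}^{n} k * v^k, v = 1/(1+i)
v = 0.925926
Sum computed term by term:
(Ia)_5 = 11.3651


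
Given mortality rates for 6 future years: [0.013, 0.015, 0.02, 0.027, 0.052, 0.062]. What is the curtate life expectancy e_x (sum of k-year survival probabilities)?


e_x = sum_{k=1}^{n} k_p_x
k_p_x values:
  1_p_x = 0.987
  2_p_x = 0.972195
  3_p_x = 0.952751
  4_p_x = 0.927027
  5_p_x = 0.878821
  6_p_x = 0.824334
e_x = 5.5421


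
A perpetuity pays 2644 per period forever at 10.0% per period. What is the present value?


PV = PMT / i
= 2644 / 0.1
= 26440.0


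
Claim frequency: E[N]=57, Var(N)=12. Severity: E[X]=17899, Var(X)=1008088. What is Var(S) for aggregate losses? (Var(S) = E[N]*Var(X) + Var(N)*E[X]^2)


Var(S) = E[N]*Var(X) + Var(N)*E[X]^2
= 57*1008088 + 12*17899^2
= 57461016 + 3844490412
= 3.9020e+09


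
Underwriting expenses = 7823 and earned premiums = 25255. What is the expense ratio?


Expense ratio = expenses / premiums
= 7823 / 25255
= 0.3098


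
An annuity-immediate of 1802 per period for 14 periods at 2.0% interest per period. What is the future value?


FV = PMT * ((1+i)^n - 1) / i
= 1802 * ((1.02)^14 - 1) / 0.02
= 1802 * (1.319479 - 1) / 0.02
= 28785.0366


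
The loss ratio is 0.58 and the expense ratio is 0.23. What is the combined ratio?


Combined ratio = loss ratio + expense ratio
= 0.58 + 0.23
= 0.81


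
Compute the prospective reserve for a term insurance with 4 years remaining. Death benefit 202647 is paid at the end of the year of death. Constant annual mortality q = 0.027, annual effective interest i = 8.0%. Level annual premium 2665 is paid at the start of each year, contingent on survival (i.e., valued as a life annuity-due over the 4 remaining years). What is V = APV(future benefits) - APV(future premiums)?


v = 1/(1+i) = 0.925926
APV(future benefits) per unit = sum_{k=0}^{3} k_p_x * q * v^(k+1) = 0.086096
APV(future benefits) = 202647 * 0.086096 = 17447.1253
Life annuity-due factor ä_{x:4} = sum_{k=0}^{3} k_p_x * v^k = 3.443846
APV(future premiums) = 2665 * 3.443846 = 9177.849
V = 17447.1253 - 9177.849
= 8269.2764


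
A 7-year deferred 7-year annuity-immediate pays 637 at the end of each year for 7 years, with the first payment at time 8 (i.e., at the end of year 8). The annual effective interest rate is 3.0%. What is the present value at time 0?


PV at time 7 of the 7-year annuity-immediate:
a_n = 637 * (1-(1+0.03)^(-7))/0.03 = 3968.6902
Discount back 7 years to time 0:
PV = 3968.6902 * (1+0.03)^(-7)
= 3968.6902 * 0.813092
= 3226.9083


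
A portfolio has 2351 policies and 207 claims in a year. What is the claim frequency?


frequency = claims / policies
= 207 / 2351
= 0.088


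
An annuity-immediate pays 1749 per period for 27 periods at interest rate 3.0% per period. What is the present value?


PV = PMT * (1 - (1+i)^(-n)) / i
= 1749 * (1 - (1+0.03)^(-27)) / 0.03
= 1749 * (1 - 0.450189) / 0.03
= 1749 * 18.327031
= 32053.978


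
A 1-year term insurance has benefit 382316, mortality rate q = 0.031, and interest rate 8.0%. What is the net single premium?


NSP = benefit * q * v
v = 1/(1+i) = 0.925926
NSP = 382316 * 0.031 * 0.925926
= 10973.8852


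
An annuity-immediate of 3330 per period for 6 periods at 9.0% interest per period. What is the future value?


FV = PMT * ((1+i)^n - 1) / i
= 3330 * ((1.09)^6 - 1) / 0.09
= 3330 * (1.6771 - 1) / 0.09
= 25052.7041


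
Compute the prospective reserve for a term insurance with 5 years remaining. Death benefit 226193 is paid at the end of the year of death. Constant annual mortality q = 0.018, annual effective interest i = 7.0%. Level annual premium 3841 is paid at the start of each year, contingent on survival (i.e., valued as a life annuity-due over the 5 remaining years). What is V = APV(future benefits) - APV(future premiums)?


v = 1/(1+i) = 0.934579
APV(future benefits) per unit = sum_{k=0}^{4} k_p_x * q * v^(k+1) = 0.071369
APV(future benefits) = 226193 * 0.071369 = 16143.1034
Life annuity-due factor ä_{x:5} = sum_{k=0}^{4} k_p_x * v^k = 4.242474
APV(future premiums) = 3841 * 4.242474 = 16295.3408
V = 16143.1034 - 16295.3408
= -152.2374


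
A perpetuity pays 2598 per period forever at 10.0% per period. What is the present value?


PV = PMT / i
= 2598 / 0.1
= 25980.0


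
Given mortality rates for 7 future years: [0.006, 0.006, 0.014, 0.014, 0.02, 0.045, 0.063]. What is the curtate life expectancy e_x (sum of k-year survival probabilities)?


e_x = sum_{k=1}^{n} k_p_x
k_p_x values:
  1_p_x = 0.994
  2_p_x = 0.988036
  3_p_x = 0.974203
  4_p_x = 0.960565
  5_p_x = 0.941353
  6_p_x = 0.898992
  7_p_x = 0.842356
e_x = 6.5995


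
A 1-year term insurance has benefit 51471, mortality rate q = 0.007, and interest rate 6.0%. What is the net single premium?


NSP = benefit * q * v
v = 1/(1+i) = 0.943396
NSP = 51471 * 0.007 * 0.943396
= 339.9028


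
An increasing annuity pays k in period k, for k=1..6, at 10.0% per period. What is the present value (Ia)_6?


(Ia)_n = sum_{k=1}^{n} k * v^k, v = 1/(1+i)
v = 0.909091
Sum computed term by term:
(Ia)_6 = 14.0394


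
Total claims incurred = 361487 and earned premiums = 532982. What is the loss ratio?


Loss ratio = claims / premiums
= 361487 / 532982
= 0.6782


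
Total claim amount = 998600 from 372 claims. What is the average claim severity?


severity = total / number
= 998600 / 372
= 2684.4086


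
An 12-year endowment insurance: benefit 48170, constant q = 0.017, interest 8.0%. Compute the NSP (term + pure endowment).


Term component = 5713.1182
Pure endowment = 12_p_x * v^12 * benefit = 0.814033 * 0.397114 * 48170 = 15571.6199
NSP = 21284.7381


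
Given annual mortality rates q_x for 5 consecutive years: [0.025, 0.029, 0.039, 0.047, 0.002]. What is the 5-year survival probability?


p_k = 1 - q_k for each year
Survival = product of (1 - q_k)
= 0.975 * 0.971 * 0.961 * 0.953 * 0.998
= 0.8653


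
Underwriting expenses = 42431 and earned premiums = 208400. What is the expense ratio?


Expense ratio = expenses / premiums
= 42431 / 208400
= 0.2036


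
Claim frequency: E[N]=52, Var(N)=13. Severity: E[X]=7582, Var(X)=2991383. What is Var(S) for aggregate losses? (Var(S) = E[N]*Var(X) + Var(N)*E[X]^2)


Var(S) = E[N]*Var(X) + Var(N)*E[X]^2
= 52*2991383 + 13*7582^2
= 155551916 + 747327412
= 9.0288e+08


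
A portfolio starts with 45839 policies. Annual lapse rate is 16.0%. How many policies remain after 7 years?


remaining = initial * (1 - lapse)^years
= 45839 * (1 - 0.16)^7
= 45839 * 0.29509
= 13526.6464


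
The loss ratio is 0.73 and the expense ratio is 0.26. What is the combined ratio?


Combined ratio = loss ratio + expense ratio
= 0.73 + 0.26
= 0.99


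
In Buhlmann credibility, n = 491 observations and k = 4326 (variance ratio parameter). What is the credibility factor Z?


Z = n / (n + k)
= 491 / (491 + 4326)
= 491 / 4817
= 0.1019


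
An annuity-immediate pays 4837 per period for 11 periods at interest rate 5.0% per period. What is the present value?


PV = PMT * (1 - (1+i)^(-n)) / i
= 4837 * (1 - (1+0.05)^(-11)) / 0.05
= 4837 * (1 - 0.584679) / 0.05
= 4837 * 8.306414
= 40178.1256


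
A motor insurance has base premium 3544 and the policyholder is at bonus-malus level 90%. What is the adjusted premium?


adjusted = base * BM_level / 100
= 3544 * 90 / 100
= 3544 * 0.9
= 3189.6


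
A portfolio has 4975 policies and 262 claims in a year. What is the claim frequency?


frequency = claims / policies
= 262 / 4975
= 0.0527


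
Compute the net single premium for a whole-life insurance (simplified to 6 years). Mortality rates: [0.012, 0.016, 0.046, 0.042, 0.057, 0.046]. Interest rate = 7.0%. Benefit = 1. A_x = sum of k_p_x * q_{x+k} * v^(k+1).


v = 0.934579
Year 0: k_p_x=1.0, q=0.012, term=0.011215
Year 1: k_p_x=0.988, q=0.016, term=0.013807
Year 2: k_p_x=0.972192, q=0.046, term=0.036506
Year 3: k_p_x=0.927471, q=0.042, term=0.029718
Year 4: k_p_x=0.888517, q=0.057, term=0.03611
Year 5: k_p_x=0.837872, q=0.046, term=0.025682
A_x = 0.153


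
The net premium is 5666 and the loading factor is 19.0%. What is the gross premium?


Gross = net * (1 + loading)
= 5666 * (1 + 0.19)
= 5666 * 1.19
= 6742.54


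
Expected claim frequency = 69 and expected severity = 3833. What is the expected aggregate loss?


E[S] = E[N] * E[X]
= 69 * 3833
= 264477


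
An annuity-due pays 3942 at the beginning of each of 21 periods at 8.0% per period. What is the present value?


PV_due = PMT * (1-(1+i)^(-n))/i * (1+i)
PV_immediate = 39486.238
PV_due = 39486.238 * 1.08
= 42645.1371


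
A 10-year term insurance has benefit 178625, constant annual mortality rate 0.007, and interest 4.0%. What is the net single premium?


NSP = benefit * sum_{k=0}^{n-1} k_p_x * q * v^(k+1)
With constant q=0.007, v=0.961538
Sum = 0.055146
NSP = 178625 * 0.055146
= 9850.379


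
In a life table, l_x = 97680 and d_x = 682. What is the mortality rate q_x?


q_x = d_x / l_x
= 682 / 97680
= 0.007


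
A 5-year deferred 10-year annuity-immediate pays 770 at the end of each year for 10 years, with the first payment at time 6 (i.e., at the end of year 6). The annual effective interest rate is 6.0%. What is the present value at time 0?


PV at time 5 of the 10-year annuity-immediate:
a_n = 770 * (1-(1+0.06)^(-10))/0.06 = 5667.267
Discount back 5 years to time 0:
PV = 5667.267 * (1+0.06)^(-5)
= 5667.267 * 0.747258
= 4234.9116


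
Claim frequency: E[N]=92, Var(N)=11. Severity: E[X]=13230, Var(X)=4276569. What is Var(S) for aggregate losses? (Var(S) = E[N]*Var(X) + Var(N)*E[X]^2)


Var(S) = E[N]*Var(X) + Var(N)*E[X]^2
= 92*4276569 + 11*13230^2
= 393444348 + 1925361900
= 2.3188e+09


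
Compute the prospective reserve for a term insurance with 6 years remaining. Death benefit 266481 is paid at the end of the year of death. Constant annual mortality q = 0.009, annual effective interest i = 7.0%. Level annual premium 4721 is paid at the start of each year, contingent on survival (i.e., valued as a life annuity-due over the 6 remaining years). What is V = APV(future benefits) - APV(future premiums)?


v = 1/(1+i) = 0.934579
APV(future benefits) per unit = sum_{k=0}^{5} k_p_x * q * v^(k+1) = 0.04202
APV(future benefits) = 266481 * 0.04202 = 11197.4733
Life annuity-due factor ä_{x:6} = sum_{k=0}^{5} k_p_x * v^k = 4.995685
APV(future premiums) = 4721 * 4.995685 = 23584.6293
V = 11197.4733 - 23584.6293
= -12387.156


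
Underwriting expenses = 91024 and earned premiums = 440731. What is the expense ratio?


Expense ratio = expenses / premiums
= 91024 / 440731
= 0.2065


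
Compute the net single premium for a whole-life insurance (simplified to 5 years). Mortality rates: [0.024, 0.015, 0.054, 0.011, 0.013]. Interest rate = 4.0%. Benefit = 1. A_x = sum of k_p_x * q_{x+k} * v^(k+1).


v = 0.961538
Year 0: k_p_x=1.0, q=0.024, term=0.023077
Year 1: k_p_x=0.976, q=0.015, term=0.013536
Year 2: k_p_x=0.96136, q=0.054, term=0.046151
Year 3: k_p_x=0.909447, q=0.011, term=0.008551
Year 4: k_p_x=0.899443, q=0.013, term=0.009611
A_x = 0.1009


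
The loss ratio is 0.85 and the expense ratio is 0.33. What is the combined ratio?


Combined ratio = loss ratio + expense ratio
= 0.85 + 0.33
= 1.18


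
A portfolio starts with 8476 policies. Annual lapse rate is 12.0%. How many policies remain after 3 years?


remaining = initial * (1 - lapse)^years
= 8476 * (1 - 0.12)^3
= 8476 * 0.681472
= 5776.1567


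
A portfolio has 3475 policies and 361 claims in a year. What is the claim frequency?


frequency = claims / policies
= 361 / 3475
= 0.1039


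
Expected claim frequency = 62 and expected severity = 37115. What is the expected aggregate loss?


E[S] = E[N] * E[X]
= 62 * 37115
= 2.3011e+06


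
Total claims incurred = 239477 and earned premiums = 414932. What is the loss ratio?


Loss ratio = claims / premiums
= 239477 / 414932
= 0.5771


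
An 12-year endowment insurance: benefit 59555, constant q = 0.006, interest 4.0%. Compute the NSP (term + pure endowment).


Term component = 3254.1824
Pure endowment = 12_p_x * v^12 * benefit = 0.930329 * 0.624597 * 59555 = 34606.2683
NSP = 37860.4507


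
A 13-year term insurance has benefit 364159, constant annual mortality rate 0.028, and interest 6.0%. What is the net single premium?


NSP = benefit * sum_{k=0}^{n-1} k_p_x * q * v^(k+1)
With constant q=0.028, v=0.943396
Sum = 0.215058
NSP = 364159 * 0.215058
= 78315.1704


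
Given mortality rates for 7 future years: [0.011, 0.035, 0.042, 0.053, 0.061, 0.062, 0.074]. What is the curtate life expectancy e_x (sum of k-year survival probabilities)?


e_x = sum_{k=1}^{n} k_p_x
k_p_x values:
  1_p_x = 0.989
  2_p_x = 0.954385
  3_p_x = 0.914301
  4_p_x = 0.865843
  5_p_x = 0.813026
  6_p_x = 0.762619
  7_p_x = 0.706185
e_x = 6.0054


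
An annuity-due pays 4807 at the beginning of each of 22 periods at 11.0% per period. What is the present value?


PV_due = PMT * (1-(1+i)^(-n))/i * (1+i)
PV_immediate = 39300.7777
PV_due = 39300.7777 * 1.11
= 43623.8633


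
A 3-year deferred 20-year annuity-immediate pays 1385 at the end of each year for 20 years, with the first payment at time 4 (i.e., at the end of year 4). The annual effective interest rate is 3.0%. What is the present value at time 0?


PV at time 3 of the 20-year annuity-immediate:
a_n = 1385 * (1-(1+0.03)^(-20))/0.03 = 20605.3027
Discount back 3 years to time 0:
PV = 20605.3027 * (1+0.03)^(-3)
= 20605.3027 * 0.915142
= 18856.7709


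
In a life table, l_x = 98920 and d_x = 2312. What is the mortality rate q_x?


q_x = d_x / l_x
= 2312 / 98920
= 0.0234


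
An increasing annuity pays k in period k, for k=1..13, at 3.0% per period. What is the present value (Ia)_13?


(Ia)_n = sum_{k=1}^{n} k * v^k, v = 1/(1+i)
v = 0.970874
Sum computed term by term:
(Ia)_13 = 70.0546


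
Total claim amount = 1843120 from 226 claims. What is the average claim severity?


severity = total / number
= 1843120 / 226
= 8155.3982


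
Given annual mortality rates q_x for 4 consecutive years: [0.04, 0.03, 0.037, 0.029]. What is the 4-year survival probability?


p_k = 1 - q_k for each year
Survival = product of (1 - q_k)
= 0.96 * 0.97 * 0.963 * 0.971
= 0.8707


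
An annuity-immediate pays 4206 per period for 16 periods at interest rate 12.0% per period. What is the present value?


PV = PMT * (1 - (1+i)^(-n)) / i
= 4206 * (1 - (1+0.12)^(-16)) / 0.12
= 4206 * (1 - 0.163122) / 0.12
= 4206 * 6.973986
= 29332.5858


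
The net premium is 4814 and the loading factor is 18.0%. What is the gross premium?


Gross = net * (1 + loading)
= 4814 * (1 + 0.18)
= 4814 * 1.18
= 5680.52


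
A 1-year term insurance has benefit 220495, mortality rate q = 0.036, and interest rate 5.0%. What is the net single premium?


NSP = benefit * q * v
v = 1/(1+i) = 0.952381
NSP = 220495 * 0.036 * 0.952381
= 7559.8286


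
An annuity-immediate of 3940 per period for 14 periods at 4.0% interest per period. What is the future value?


FV = PMT * ((1+i)^n - 1) / i
= 3940 * ((1.04)^14 - 1) / 0.04
= 3940 * (1.731676 - 1) / 0.04
= 72070.1301


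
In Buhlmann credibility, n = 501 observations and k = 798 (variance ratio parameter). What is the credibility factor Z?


Z = n / (n + k)
= 501 / (501 + 798)
= 501 / 1299
= 0.3857


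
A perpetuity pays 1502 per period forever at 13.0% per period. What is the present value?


PV = PMT / i
= 1502 / 0.13
= 11553.8462


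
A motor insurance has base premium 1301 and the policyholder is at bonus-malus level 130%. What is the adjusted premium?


adjusted = base * BM_level / 100
= 1301 * 130 / 100
= 1301 * 1.3
= 1691.3


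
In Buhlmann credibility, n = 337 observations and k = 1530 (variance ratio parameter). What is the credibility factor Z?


Z = n / (n + k)
= 337 / (337 + 1530)
= 337 / 1867
= 0.1805


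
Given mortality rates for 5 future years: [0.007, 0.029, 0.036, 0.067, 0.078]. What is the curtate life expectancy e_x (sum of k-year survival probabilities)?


e_x = sum_{k=1}^{n} k_p_x
k_p_x values:
  1_p_x = 0.993
  2_p_x = 0.964203
  3_p_x = 0.929492
  4_p_x = 0.867216
  5_p_x = 0.799573
e_x = 4.5535


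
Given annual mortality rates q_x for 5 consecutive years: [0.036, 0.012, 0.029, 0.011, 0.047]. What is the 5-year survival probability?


p_k = 1 - q_k for each year
Survival = product of (1 - q_k)
= 0.964 * 0.988 * 0.971 * 0.989 * 0.953
= 0.8717


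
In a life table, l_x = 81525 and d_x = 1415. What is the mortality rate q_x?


q_x = d_x / l_x
= 1415 / 81525
= 0.0174


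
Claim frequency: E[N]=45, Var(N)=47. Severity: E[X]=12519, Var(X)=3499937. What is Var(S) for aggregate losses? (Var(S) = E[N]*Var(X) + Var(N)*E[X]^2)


Var(S) = E[N]*Var(X) + Var(N)*E[X]^2
= 45*3499937 + 47*12519^2
= 157497165 + 7366091967
= 7.5236e+09


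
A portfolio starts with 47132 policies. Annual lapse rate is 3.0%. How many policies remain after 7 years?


remaining = initial * (1 - lapse)^years
= 47132 * (1 - 0.03)^7
= 47132 * 0.807983
= 38081.8474


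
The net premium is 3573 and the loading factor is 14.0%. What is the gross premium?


Gross = net * (1 + loading)
= 3573 * (1 + 0.14)
= 3573 * 1.14
= 4073.22


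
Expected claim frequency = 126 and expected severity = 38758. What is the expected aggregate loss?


E[S] = E[N] * E[X]
= 126 * 38758
= 4.8835e+06


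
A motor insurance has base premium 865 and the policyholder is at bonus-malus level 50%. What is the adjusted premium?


adjusted = base * BM_level / 100
= 865 * 50 / 100
= 865 * 0.5
= 432.5


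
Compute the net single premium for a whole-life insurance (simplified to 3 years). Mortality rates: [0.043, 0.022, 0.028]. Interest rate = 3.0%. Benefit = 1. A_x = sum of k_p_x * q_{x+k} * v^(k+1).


v = 0.970874
Year 0: k_p_x=1.0, q=0.043, term=0.041748
Year 1: k_p_x=0.957, q=0.022, term=0.019845
Year 2: k_p_x=0.935946, q=0.028, term=0.023983
A_x = 0.0856


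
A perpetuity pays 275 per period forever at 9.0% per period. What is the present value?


PV = PMT / i
= 275 / 0.09
= 3055.5556


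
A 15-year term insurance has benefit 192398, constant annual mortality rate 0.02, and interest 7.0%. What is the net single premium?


NSP = benefit * sum_{k=0}^{n-1} k_p_x * q * v^(k+1)
With constant q=0.02, v=0.934579
Sum = 0.162735
NSP = 192398 * 0.162735
= 31309.9342


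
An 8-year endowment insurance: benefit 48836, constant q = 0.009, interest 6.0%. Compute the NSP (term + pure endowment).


Term component = 2652.2004
Pure endowment = 8_p_x * v^8 * benefit = 0.930228 * 0.627412 * 48836 = 28502.4635
NSP = 31154.6639


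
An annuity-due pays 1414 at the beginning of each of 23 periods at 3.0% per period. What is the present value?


PV_due = PMT * (1-(1+i)^(-n))/i * (1+i)
PV_immediate = 23251.2623
PV_due = 23251.2623 * 1.03
= 23948.8001


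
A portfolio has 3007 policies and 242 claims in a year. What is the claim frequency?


frequency = claims / policies
= 242 / 3007
= 0.0805


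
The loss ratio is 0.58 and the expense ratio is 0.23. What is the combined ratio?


Combined ratio = loss ratio + expense ratio
= 0.58 + 0.23
= 0.81


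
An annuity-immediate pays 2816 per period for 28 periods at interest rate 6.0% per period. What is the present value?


PV = PMT * (1 - (1+i)^(-n)) / i
= 2816 * (1 - (1+0.06)^(-28)) / 0.06
= 2816 * (1 - 0.19563) / 0.06
= 2816 * 13.406164
= 37751.7586


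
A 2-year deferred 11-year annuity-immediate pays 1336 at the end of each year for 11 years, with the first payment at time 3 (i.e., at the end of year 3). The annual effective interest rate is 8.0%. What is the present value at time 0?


PV at time 2 of the 11-year annuity-immediate:
a_n = 1336 * (1-(1+0.08)^(-11))/0.08 = 9537.6562
Discount back 2 years to time 0:
PV = 9537.6562 * (1+0.08)^(-2)
= 9537.6562 * 0.857339
= 8177.003


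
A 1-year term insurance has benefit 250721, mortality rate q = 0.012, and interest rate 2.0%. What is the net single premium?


NSP = benefit * q * v
v = 1/(1+i) = 0.980392
NSP = 250721 * 0.012 * 0.980392
= 2949.6588


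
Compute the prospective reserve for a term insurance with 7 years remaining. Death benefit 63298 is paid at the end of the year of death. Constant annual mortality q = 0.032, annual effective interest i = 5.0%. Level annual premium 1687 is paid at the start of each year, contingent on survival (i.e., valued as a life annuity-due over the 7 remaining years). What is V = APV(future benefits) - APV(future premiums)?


v = 1/(1+i) = 0.952381
APV(future benefits) per unit = sum_{k=0}^{6} k_p_x * q * v^(k+1) = 0.169373
APV(future benefits) = 63298 * 0.169373 = 10720.9713
Life annuity-due factor ä_{x:7} = sum_{k=0}^{6} k_p_x * v^k = 5.557551
APV(future premiums) = 1687 * 5.557551 = 9375.5887
V = 10720.9713 - 9375.5887
= 1345.3826


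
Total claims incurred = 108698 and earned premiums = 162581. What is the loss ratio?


Loss ratio = claims / premiums
= 108698 / 162581
= 0.6686


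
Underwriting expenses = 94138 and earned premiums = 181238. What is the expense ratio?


Expense ratio = expenses / premiums
= 94138 / 181238
= 0.5194


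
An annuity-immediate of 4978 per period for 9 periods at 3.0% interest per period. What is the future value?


FV = PMT * ((1+i)^n - 1) / i
= 4978 * ((1.03)^9 - 1) / 0.03
= 4978 * (1.304773 - 1) / 0.03
= 50572.0303


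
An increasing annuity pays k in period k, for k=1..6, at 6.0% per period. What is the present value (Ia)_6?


(Ia)_n = sum_{k=1}^{n} k * v^k, v = 1/(1+i)
v = 0.943396
Sum computed term by term:
(Ia)_6 = 16.3767


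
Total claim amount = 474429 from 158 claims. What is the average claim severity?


severity = total / number
= 474429 / 158
= 3002.7152


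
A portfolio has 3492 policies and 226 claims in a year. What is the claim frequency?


frequency = claims / policies
= 226 / 3492
= 0.0647


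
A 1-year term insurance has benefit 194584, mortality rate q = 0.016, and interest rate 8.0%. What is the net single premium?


NSP = benefit * q * v
v = 1/(1+i) = 0.925926
NSP = 194584 * 0.016 * 0.925926
= 2882.7259


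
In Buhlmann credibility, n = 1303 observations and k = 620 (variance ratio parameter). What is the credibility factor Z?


Z = n / (n + k)
= 1303 / (1303 + 620)
= 1303 / 1923
= 0.6776


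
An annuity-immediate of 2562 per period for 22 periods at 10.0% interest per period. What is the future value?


FV = PMT * ((1+i)^n - 1) / i
= 2562 * ((1.1)^22 - 1) / 0.1
= 2562 * (8.140275 - 1) / 0.1
= 182933.8439


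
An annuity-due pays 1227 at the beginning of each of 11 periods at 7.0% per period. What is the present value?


PV_due = PMT * (1-(1+i)^(-n))/i * (1+i)
PV_immediate = 9200.8734
PV_due = 9200.8734 * 1.07
= 9844.9346


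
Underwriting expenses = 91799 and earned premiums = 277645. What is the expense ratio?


Expense ratio = expenses / premiums
= 91799 / 277645
= 0.3306


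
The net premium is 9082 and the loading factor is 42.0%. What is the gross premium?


Gross = net * (1 + loading)
= 9082 * (1 + 0.42)
= 9082 * 1.42
= 12896.44


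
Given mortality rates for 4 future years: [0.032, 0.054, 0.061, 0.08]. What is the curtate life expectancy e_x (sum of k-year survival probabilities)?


e_x = sum_{k=1}^{n} k_p_x
k_p_x values:
  1_p_x = 0.968
  2_p_x = 0.915728
  3_p_x = 0.859869
  4_p_x = 0.791079
e_x = 3.5347


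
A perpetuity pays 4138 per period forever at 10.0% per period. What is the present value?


PV = PMT / i
= 4138 / 0.1
= 41380.0


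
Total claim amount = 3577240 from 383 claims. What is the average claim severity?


severity = total / number
= 3577240 / 383
= 9340.0522


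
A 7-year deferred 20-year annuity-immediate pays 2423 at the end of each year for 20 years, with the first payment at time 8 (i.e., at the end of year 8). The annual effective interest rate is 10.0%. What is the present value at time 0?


PV at time 7 of the 20-year annuity-immediate:
a_n = 2423 * (1-(1+0.1)^(-20))/0.1 = 20628.3649
Discount back 7 years to time 0:
PV = 20628.3649 * (1+0.1)^(-7)
= 20628.3649 * 0.513158
= 10585.6129


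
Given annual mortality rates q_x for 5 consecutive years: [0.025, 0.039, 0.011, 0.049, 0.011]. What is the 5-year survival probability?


p_k = 1 - q_k for each year
Survival = product of (1 - q_k)
= 0.975 * 0.961 * 0.989 * 0.951 * 0.989
= 0.8716


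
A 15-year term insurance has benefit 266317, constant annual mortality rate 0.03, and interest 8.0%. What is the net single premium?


NSP = benefit * sum_{k=0}^{n-1} k_p_x * q * v^(k+1)
With constant q=0.03, v=0.925926
Sum = 0.218283
NSP = 266317 * 0.218283
= 58132.6056


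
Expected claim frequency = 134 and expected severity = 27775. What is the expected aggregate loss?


E[S] = E[N] * E[X]
= 134 * 27775
= 3.7218e+06


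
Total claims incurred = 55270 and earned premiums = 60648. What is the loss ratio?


Loss ratio = claims / premiums
= 55270 / 60648
= 0.9113


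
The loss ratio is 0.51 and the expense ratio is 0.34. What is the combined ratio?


Combined ratio = loss ratio + expense ratio
= 0.51 + 0.34
= 0.85


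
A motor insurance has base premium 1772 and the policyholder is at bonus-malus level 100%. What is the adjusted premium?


adjusted = base * BM_level / 100
= 1772 * 100 / 100
= 1772 * 1.0
= 1772.0


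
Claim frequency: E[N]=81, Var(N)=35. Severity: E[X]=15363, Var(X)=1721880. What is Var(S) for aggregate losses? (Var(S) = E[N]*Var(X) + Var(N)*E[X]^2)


Var(S) = E[N]*Var(X) + Var(N)*E[X]^2
= 81*1721880 + 35*15363^2
= 139472280 + 8260761915
= 8.4002e+09


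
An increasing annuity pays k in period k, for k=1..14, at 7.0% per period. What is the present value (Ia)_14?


(Ia)_n = sum_{k=1}^{n} k * v^k, v = 1/(1+i)
v = 0.934579
Sum computed term by term:
(Ia)_14 = 56.1173


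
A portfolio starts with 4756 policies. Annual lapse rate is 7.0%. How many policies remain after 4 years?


remaining = initial * (1 - lapse)^years
= 4756 * (1 - 0.07)^4
= 4756 * 0.748052
= 3557.7354


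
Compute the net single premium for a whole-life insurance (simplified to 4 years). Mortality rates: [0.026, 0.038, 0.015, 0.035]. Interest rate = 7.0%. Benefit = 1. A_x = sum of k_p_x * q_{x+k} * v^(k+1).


v = 0.934579
Year 0: k_p_x=1.0, q=0.026, term=0.024299
Year 1: k_p_x=0.974, q=0.038, term=0.032328
Year 2: k_p_x=0.936988, q=0.015, term=0.011473
Year 3: k_p_x=0.922933, q=0.035, term=0.024644
A_x = 0.0927


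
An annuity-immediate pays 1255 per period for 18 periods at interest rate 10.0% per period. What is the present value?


PV = PMT * (1 - (1+i)^(-n)) / i
= 1255 * (1 - (1+0.1)^(-18)) / 0.1
= 1255 * (1 - 0.179859) / 0.1
= 1255 * 8.201412
= 10292.7722


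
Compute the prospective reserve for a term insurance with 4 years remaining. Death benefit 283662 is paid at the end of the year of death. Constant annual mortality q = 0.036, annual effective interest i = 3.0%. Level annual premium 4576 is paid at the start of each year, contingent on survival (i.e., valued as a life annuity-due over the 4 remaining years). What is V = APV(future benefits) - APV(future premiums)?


v = 1/(1+i) = 0.970874
APV(future benefits) per unit = sum_{k=0}^{3} k_p_x * q * v^(k+1) = 0.126933
APV(future benefits) = 283662 * 0.126933 = 36006.0737
Life annuity-due factor ä_{x:4} = sum_{k=0}^{3} k_p_x * v^k = 3.631695
APV(future premiums) = 4576 * 3.631695 = 16618.6348
V = 36006.0737 - 16618.6348
= 19387.4388


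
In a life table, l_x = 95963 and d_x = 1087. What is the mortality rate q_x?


q_x = d_x / l_x
= 1087 / 95963
= 0.0113


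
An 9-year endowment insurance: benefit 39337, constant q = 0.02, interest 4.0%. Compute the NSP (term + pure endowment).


Term component = 5431.3892
Pure endowment = 9_p_x * v^9 * benefit = 0.833748 * 0.702587 * 39337 = 23042.8325
NSP = 28474.2217


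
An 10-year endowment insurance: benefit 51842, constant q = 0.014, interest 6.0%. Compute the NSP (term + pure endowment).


Term component = 5051.4343
Pure endowment = 10_p_x * v^10 * benefit = 0.868499 * 0.558395 * 51842 = 25141.5613
NSP = 30192.9957


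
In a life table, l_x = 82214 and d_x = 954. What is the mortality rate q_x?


q_x = d_x / l_x
= 954 / 82214
= 0.0116


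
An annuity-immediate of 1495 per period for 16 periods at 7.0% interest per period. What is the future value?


FV = PMT * ((1+i)^n - 1) / i
= 1495 * ((1.07)^16 - 1) / 0.07
= 1495 * (2.952164 - 1) / 0.07
= 41692.6401


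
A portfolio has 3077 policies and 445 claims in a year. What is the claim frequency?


frequency = claims / policies
= 445 / 3077
= 0.1446


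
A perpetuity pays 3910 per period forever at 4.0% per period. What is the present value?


PV = PMT / i
= 3910 / 0.04
= 97750.0


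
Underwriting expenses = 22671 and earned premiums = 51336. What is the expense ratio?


Expense ratio = expenses / premiums
= 22671 / 51336
= 0.4416


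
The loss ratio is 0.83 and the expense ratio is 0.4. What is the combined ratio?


Combined ratio = loss ratio + expense ratio
= 0.83 + 0.4
= 1.23


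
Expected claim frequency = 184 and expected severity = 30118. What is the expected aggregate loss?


E[S] = E[N] * E[X]
= 184 * 30118
= 5.5417e+06


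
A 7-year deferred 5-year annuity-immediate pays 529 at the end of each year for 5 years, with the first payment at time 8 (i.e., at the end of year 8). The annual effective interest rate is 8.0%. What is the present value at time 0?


PV at time 7 of the 5-year annuity-immediate:
a_n = 529 * (1-(1+0.08)^(-5))/0.08 = 2112.1436
Discount back 7 years to time 0:
PV = 2112.1436 * (1+0.08)^(-7)
= 2112.1436 * 0.58349
= 1232.4155


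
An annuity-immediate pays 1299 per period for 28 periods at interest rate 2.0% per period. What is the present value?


PV = PMT * (1 - (1+i)^(-n)) / i
= 1299 * (1 - (1+0.02)^(-28)) / 0.02
= 1299 * (1 - 0.574375) / 0.02
= 1299 * 21.281272
= 27644.3728


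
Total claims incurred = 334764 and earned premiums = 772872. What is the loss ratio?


Loss ratio = claims / premiums
= 334764 / 772872
= 0.4331


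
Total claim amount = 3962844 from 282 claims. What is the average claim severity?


severity = total / number
= 3962844 / 282
= 14052.6383


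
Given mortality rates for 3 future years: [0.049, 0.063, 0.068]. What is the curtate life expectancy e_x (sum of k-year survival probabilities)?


e_x = sum_{k=1}^{n} k_p_x
k_p_x values:
  1_p_x = 0.951
  2_p_x = 0.891087
  3_p_x = 0.830493
e_x = 2.6726


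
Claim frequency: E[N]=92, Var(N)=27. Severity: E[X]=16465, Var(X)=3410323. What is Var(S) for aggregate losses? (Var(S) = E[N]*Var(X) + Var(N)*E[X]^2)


Var(S) = E[N]*Var(X) + Var(N)*E[X]^2
= 92*3410323 + 27*16465^2
= 313749716 + 7319598075
= 7.6333e+09


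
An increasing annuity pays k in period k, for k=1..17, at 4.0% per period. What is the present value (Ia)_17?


(Ia)_n = sum_{k=1}^{n} k * v^k, v = 1/(1+i)
v = 0.961538
Sum computed term by term:
(Ia)_17 = 98.1238


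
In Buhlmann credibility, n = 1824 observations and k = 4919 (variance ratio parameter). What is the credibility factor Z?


Z = n / (n + k)
= 1824 / (1824 + 4919)
= 1824 / 6743
= 0.2705


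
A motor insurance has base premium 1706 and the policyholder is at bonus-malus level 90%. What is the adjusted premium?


adjusted = base * BM_level / 100
= 1706 * 90 / 100
= 1706 * 0.9
= 1535.4


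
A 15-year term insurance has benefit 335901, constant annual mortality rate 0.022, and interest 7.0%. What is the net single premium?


NSP = benefit * sum_{k=0}^{n-1} k_p_x * q * v^(k+1)
With constant q=0.022, v=0.934579
Sum = 0.177049
NSP = 335901 * 0.177049
= 59470.9715


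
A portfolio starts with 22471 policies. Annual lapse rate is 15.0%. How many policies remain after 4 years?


remaining = initial * (1 - lapse)^years
= 22471 * (1 - 0.15)^4
= 22471 * 0.522006
= 11730.0024


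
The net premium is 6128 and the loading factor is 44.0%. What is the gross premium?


Gross = net * (1 + loading)
= 6128 * (1 + 0.44)
= 6128 * 1.44
= 8824.32


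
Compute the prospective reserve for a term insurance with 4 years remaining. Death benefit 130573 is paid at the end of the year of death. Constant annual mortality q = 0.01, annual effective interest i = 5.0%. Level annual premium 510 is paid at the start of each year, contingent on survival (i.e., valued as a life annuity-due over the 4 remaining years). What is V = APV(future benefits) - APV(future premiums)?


v = 1/(1+i) = 0.952381
APV(future benefits) per unit = sum_{k=0}^{3} k_p_x * q * v^(k+1) = 0.034953
APV(future benefits) = 130573 * 0.034953 = 4563.859
Life annuity-due factor ä_{x:4} = sum_{k=0}^{3} k_p_x * v^k = 3.670017
APV(future premiums) = 510 * 3.670017 = 1871.7089
V = 4563.859 - 1871.7089
= 2692.1501


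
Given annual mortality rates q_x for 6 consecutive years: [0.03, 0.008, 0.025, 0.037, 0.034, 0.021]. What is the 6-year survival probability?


p_k = 1 - q_k for each year
Survival = product of (1 - q_k)
= 0.97 * 0.992 * 0.975 * 0.963 * 0.966 * 0.979
= 0.8544


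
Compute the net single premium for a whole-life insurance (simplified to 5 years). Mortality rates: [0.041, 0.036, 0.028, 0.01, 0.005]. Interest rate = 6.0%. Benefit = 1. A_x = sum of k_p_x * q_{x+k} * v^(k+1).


v = 0.943396
Year 0: k_p_x=1.0, q=0.041, term=0.038679
Year 1: k_p_x=0.959, q=0.036, term=0.030726
Year 2: k_p_x=0.924476, q=0.028, term=0.021734
Year 3: k_p_x=0.898591, q=0.01, term=0.007118
Year 4: k_p_x=0.889605, q=0.005, term=0.003324
A_x = 0.1016


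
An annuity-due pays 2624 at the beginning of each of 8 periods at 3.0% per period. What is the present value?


PV_due = PMT * (1-(1+i)^(-n))/i * (1+i)
PV_immediate = 18419.6723
PV_due = 18419.6723 * 1.03
= 18972.2625


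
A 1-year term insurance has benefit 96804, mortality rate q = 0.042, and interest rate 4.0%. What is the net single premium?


NSP = benefit * q * v
v = 1/(1+i) = 0.961538
NSP = 96804 * 0.042 * 0.961538
= 3909.3923


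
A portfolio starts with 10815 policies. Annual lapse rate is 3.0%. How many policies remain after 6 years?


remaining = initial * (1 - lapse)^years
= 10815 * (1 - 0.03)^6
= 10815 * 0.832972
= 9008.5922


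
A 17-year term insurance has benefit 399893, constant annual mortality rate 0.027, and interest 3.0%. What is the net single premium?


NSP = benefit * sum_{k=0}^{n-1} k_p_x * q * v^(k+1)
With constant q=0.027, v=0.970874
Sum = 0.293725
NSP = 399893 * 0.293725
= 117458.5227


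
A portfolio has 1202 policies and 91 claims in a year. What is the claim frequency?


frequency = claims / policies
= 91 / 1202
= 0.0757


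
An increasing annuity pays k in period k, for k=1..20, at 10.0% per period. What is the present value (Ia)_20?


(Ia)_n = sum_{k=1}^{n} k * v^k, v = 1/(1+i)
v = 0.909091
Sum computed term by term:
(Ia)_20 = 63.9205


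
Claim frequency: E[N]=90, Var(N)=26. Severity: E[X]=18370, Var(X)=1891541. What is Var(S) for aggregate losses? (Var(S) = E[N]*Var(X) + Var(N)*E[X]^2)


Var(S) = E[N]*Var(X) + Var(N)*E[X]^2
= 90*1891541 + 26*18370^2
= 170238690 + 8773879400
= 8.9441e+09


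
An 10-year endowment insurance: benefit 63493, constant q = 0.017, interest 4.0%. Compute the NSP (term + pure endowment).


Term component = 8159.4141
Pure endowment = 10_p_x * v^10 * benefit = 0.842433 * 0.675564 * 63493 = 36134.9646
NSP = 44294.3786


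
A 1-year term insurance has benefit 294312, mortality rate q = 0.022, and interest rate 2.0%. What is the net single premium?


NSP = benefit * q * v
v = 1/(1+i) = 0.980392
NSP = 294312 * 0.022 * 0.980392
= 6347.9059


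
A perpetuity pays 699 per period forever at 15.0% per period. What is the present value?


PV = PMT / i
= 699 / 0.15
= 4660.0


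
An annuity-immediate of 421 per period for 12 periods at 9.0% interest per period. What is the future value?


FV = PMT * ((1+i)^n - 1) / i
= 421 * ((1.09)^12 - 1) / 0.09
= 421 * (2.812665 - 1) / 0.09
= 8479.243


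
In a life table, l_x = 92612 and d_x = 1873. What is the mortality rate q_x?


q_x = d_x / l_x
= 1873 / 92612
= 0.0202


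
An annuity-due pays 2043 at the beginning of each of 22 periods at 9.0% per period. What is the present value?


PV_due = PMT * (1-(1+i)^(-n))/i * (1+i)
PV_immediate = 19290.8752
PV_due = 19290.8752 * 1.09
= 21027.0539


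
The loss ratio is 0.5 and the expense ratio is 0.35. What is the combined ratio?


Combined ratio = loss ratio + expense ratio
= 0.5 + 0.35
= 0.85


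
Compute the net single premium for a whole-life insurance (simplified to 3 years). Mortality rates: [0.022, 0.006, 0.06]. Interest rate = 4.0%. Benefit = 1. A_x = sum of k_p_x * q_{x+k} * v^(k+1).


v = 0.961538
Year 0: k_p_x=1.0, q=0.022, term=0.021154
Year 1: k_p_x=0.978, q=0.006, term=0.005425
Year 2: k_p_x=0.972132, q=0.06, term=0.051853
A_x = 0.0784
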